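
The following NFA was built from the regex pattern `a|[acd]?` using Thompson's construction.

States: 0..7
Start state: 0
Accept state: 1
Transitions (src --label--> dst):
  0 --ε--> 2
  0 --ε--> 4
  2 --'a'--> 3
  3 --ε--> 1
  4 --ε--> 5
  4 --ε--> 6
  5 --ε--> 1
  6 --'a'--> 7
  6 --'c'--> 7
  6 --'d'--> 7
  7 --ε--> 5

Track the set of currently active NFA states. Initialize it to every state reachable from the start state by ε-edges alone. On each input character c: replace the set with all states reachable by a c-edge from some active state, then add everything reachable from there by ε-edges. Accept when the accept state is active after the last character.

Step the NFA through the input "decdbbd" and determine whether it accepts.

Answer: REJECT

Derivation:
start: ε-closure({0}) = {0,1,2,4,5,6}
'd' @ 1: {1,5,7}  [accepting]
'e' @ 2: {}  — state set empty
rest 'cdbbd' ignored (set empty)
after full input: {}  (accept=1 not in)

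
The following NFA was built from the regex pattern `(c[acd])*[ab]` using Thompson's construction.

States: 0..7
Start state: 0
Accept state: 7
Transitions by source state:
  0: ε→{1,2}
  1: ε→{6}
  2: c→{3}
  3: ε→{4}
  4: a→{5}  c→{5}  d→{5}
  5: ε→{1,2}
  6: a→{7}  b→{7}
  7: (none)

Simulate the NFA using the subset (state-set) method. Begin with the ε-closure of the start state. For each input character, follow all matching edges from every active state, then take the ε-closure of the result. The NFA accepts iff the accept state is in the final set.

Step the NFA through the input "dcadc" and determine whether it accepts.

Answer: REJECT

Steps:
S₀ = ε-closure({0}) = {0,1,2,6}
'd' @ 1: {}  — dead — no transitions
rest 'cadc' ignored (set empty)
end set {} — state 7 not in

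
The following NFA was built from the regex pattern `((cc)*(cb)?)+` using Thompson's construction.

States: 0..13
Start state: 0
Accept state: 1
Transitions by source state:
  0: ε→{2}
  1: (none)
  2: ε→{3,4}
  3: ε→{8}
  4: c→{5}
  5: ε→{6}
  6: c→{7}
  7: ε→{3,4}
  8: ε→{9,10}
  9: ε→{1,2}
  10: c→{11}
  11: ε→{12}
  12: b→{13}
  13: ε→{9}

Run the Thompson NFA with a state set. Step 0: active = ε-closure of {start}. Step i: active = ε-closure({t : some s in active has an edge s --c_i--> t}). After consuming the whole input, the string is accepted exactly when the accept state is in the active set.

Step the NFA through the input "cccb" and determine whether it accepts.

initial (ε-close {0}): {0,1,2,3,4,8,9,10}
'c' @ 1: {5,6,11,12}
'c' @ 2: {1,2,3,4,7,8,9,10}  ✓accept
'c' @ 3: {5,6,11,12}
'b' @ 4: {1,2,3,4,8,9,10,13}  ✓accept
after full input: {1,2,3,4,8,9,10,13}  (accept=1 in)

Answer: ACCEPT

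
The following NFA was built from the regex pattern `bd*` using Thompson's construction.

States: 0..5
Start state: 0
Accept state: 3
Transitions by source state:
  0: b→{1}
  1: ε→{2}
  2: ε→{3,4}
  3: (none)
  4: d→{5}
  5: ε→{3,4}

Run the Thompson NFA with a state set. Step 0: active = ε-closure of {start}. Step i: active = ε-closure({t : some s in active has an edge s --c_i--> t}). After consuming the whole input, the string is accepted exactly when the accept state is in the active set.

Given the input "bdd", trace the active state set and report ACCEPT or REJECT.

start: ε-closure({0}) = {0}
'b' @ 1: {1,2,3,4}  (accept∈set)
'd' @ 2: {3,4,5}  (accept∈set)
'd' @ 3: {3,4,5}  (accept∈set)
end set {3,4,5} — state 3 in

Answer: ACCEPT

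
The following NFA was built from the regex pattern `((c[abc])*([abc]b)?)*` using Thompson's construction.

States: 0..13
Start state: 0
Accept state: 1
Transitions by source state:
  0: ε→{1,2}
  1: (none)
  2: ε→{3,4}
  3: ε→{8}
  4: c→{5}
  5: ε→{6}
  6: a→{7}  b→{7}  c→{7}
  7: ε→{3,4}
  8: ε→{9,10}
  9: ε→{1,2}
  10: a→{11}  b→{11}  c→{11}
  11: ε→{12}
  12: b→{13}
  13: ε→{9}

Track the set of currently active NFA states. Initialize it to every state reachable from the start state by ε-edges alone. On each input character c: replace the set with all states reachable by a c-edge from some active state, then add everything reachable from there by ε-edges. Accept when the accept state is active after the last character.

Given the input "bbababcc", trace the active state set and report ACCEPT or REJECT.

initial (ε-close {0}): {0,1,2,3,4,8,9,10}
'b' @ 1: {11,12}
'b' @ 2: {1,2,3,4,8,9,10,13}  [accepting]
'a' @ 3: {11,12}
'b' @ 4: {1,2,3,4,8,9,10,13}  [accepting]
'a' @ 5: {11,12}
'b' @ 6: {1,2,3,4,8,9,10,13}  [accepting]
'c' @ 7: {5,6,11,12}
'c' @ 8: {1,2,3,4,7,8,9,10}  [accepting]
after full input: {1,2,3,4,7,8,9,10}  (accept=1 in)

Answer: ACCEPT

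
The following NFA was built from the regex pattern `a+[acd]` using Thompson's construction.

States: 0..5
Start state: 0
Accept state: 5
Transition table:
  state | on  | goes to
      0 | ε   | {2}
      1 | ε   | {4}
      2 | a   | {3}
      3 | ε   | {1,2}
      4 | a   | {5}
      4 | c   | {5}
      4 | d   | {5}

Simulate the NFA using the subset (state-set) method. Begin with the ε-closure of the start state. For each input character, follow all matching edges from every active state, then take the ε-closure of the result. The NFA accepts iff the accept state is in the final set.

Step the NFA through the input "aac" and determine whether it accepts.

initial (ε-close {0}): {0,2}
'a' @ 1: {1,2,3,4}
'a' @ 2: {1,2,3,4,5}  (accept∈set)
'c' @ 3: {5}  (accept∈set)
end set {5} — state 5 in

Answer: ACCEPT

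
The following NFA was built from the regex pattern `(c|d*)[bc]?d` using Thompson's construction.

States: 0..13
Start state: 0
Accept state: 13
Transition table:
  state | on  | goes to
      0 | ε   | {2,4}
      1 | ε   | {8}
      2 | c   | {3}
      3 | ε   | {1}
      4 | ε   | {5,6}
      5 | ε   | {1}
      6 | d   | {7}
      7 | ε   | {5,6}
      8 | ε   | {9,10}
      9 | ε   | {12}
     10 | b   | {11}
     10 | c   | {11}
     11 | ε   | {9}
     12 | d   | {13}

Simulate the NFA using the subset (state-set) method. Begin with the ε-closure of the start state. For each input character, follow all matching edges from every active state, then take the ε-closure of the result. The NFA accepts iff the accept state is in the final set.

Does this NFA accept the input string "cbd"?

start: ε-closure({0}) = {0,1,2,4,5,6,8,9,10,12}
'c' @ 1: {1,3,8,9,10,11,12}
'b' @ 2: {9,11,12}
'd' @ 3: {13}  ✓accept
end set {13} — state 13 in

Answer: ACCEPT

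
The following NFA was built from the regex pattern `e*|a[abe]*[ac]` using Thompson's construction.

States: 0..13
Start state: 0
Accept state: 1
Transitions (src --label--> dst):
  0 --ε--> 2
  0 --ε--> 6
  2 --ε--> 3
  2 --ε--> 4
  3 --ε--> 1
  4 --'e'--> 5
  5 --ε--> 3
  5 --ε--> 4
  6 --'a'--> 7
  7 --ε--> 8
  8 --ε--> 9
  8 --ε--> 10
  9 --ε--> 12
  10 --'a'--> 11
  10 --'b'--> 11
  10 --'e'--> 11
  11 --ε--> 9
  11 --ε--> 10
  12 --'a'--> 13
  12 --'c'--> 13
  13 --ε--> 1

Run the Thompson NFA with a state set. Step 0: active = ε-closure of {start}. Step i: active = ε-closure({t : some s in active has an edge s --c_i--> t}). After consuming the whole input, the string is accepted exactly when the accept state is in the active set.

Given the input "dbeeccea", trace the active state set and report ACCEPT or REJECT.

Answer: REJECT

Trace:
S₀ = ε-closure({0}) = {0,1,2,3,4,6}
'd' @ 1: {}  — state set empty
rest 'beeccea' ignored (set empty)
end set {} — state 1 not in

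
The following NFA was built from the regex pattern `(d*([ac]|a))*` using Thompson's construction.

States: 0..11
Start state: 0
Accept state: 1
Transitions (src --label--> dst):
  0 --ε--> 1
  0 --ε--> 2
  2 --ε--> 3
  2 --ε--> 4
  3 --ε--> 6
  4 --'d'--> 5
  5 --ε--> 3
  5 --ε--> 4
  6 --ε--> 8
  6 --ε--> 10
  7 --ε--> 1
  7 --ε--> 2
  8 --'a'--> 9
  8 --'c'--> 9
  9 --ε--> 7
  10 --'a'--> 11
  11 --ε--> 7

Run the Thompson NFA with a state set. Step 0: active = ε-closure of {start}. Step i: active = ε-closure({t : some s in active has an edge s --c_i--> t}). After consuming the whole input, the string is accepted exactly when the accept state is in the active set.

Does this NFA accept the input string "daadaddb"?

S₀ = ε-closure({0}) = {0,1,2,3,4,6,8,10}
'd' @ 1: {3,4,5,6,8,10}
'a' @ 2: {1,2,3,4,6,7,8,9,10,11}  (accept∈set)
'a' @ 3: {1,2,3,4,6,7,8,9,10,11}  (accept∈set)
'd' @ 4: {3,4,5,6,8,10}
'a' @ 5: {1,2,3,4,6,7,8,9,10,11}  (accept∈set)
'd' @ 6: {3,4,5,6,8,10}
'd' @ 7: {3,4,5,6,8,10}
'b' @ 8: {}  — state set empty
final: {}; accept 1 not in set

Answer: REJECT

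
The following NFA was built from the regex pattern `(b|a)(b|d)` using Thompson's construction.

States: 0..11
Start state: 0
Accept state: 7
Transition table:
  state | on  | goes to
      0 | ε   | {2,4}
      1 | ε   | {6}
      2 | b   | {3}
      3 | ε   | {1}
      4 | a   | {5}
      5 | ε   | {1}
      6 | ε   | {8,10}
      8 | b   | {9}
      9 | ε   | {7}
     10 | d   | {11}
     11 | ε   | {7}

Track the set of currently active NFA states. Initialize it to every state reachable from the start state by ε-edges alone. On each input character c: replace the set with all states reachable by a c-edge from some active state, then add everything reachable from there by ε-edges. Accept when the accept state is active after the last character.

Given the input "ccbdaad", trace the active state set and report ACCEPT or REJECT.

start: ε-closure({0}) = {0,2,4}
'c' @ 1: {}  — no active states
rest 'cbdaad' ignored (set empty)
final: {}; accept 7 not in set

Answer: REJECT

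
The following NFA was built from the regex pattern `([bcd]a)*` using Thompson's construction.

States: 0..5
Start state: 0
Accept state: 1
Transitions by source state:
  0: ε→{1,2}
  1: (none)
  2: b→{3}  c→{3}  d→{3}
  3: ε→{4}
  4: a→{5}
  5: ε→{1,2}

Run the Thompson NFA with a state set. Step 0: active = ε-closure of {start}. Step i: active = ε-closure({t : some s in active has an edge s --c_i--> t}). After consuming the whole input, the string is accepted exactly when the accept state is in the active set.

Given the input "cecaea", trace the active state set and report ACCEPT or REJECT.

S₀ = ε-closure({0}) = {0,1,2}
'c' @ 1: {3,4}
'e' @ 2: {}  — dead — no transitions
rest 'caea' ignored (set empty)
end set {} — state 1 not in

Answer: REJECT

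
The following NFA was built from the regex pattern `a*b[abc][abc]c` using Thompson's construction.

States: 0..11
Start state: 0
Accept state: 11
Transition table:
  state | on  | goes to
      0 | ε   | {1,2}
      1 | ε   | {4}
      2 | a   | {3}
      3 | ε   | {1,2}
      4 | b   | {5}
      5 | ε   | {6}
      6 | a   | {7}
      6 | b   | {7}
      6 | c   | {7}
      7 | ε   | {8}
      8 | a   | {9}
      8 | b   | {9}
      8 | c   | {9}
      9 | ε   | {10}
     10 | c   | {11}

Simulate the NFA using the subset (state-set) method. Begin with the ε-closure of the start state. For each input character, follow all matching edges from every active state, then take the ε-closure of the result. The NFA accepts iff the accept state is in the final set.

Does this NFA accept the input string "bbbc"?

initial (ε-close {0}): {0,1,2,4}
'b' @ 1: {5,6}
'b' @ 2: {7,8}
'b' @ 3: {9,10}
'c' @ 4: {11}  ✓accept
after full input: {11}  (accept=11 in)

Answer: ACCEPT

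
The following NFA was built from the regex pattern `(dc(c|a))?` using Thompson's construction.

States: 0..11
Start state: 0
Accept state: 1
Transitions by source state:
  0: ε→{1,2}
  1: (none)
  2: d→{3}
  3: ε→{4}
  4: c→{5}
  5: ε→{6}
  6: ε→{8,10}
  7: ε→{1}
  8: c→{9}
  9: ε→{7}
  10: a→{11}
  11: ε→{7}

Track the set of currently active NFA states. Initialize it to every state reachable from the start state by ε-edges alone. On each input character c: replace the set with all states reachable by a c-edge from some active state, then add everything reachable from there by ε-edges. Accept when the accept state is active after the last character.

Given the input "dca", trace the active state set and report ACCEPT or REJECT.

Answer: ACCEPT

Trace:
S₀ = ε-closure({0}) = {0,1,2}
'd' @ 1: {3,4}
'c' @ 2: {5,6,8,10}
'a' @ 3: {1,7,11}  (accept∈set)
after full input: {1,7,11}  (accept=1 in)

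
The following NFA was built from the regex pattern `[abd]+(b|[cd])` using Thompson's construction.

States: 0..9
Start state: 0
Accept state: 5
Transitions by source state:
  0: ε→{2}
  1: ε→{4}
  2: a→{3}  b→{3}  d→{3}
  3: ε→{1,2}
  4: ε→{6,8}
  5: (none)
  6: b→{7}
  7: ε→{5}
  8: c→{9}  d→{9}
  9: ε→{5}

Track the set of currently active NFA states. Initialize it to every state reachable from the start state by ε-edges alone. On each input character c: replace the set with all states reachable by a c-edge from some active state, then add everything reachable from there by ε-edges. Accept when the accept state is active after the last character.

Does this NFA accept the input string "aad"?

Answer: ACCEPT

Trace:
start: ε-closure({0}) = {0,2}
'a' @ 1: {1,2,3,4,6,8}
'a' @ 2: {1,2,3,4,6,8}
'd' @ 3: {1,2,3,4,5,6,8,9}  [accepting]
final: {1,2,3,4,5,6,8,9}; accept 5 in set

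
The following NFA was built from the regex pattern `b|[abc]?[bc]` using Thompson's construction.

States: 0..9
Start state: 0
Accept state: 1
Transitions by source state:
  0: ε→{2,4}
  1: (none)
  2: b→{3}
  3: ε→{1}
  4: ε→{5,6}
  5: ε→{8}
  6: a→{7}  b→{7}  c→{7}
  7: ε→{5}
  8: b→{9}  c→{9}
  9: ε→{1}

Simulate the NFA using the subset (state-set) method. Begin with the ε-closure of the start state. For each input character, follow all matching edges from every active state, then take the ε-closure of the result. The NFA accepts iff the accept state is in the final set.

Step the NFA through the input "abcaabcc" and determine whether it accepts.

Answer: REJECT

Derivation:
S₀ = ε-closure({0}) = {0,2,4,5,6,8}
'a' @ 1: {5,7,8}
'b' @ 2: {1,9}  (accept∈set)
'c' @ 3: {}  — dead — no transitions
rest 'aabcc' ignored (set empty)
end set {} — state 1 not in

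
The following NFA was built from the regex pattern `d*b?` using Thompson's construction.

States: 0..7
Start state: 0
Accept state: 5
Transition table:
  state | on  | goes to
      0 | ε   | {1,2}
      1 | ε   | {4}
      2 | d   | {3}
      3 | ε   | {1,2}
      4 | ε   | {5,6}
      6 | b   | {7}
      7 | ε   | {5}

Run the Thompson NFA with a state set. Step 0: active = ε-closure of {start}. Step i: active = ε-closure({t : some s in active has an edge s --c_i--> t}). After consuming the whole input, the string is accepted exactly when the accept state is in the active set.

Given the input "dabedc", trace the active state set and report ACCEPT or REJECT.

S₀ = ε-closure({0}) = {0,1,2,4,5,6}
'd' @ 1: {1,2,3,4,5,6}  ✓accept
'a' @ 2: {}  — state set empty
rest 'bedc' ignored (set empty)
final: {}; accept 5 not in set

Answer: REJECT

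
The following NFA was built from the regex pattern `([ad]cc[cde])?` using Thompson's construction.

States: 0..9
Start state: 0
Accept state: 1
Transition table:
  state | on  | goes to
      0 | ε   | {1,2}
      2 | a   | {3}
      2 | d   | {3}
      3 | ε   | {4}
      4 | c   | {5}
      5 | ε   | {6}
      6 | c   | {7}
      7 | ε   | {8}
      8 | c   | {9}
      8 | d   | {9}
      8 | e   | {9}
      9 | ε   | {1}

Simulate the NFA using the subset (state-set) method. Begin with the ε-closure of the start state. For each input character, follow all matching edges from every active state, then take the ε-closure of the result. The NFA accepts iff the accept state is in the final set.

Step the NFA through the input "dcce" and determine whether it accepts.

S₀ = ε-closure({0}) = {0,1,2}
'd' @ 1: {3,4}
'c' @ 2: {5,6}
'c' @ 3: {7,8}
'e' @ 4: {1,9}  (accept∈set)
final: {1,9}; accept 1 in set

Answer: ACCEPT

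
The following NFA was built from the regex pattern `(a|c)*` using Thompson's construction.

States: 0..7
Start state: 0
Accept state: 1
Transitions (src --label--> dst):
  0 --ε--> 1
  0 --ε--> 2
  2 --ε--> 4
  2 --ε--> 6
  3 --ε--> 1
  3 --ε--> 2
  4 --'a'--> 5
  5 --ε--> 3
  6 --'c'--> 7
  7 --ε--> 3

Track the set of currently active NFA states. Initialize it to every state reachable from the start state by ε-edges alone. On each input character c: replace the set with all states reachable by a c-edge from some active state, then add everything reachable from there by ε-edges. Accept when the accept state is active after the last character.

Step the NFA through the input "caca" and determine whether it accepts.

Answer: ACCEPT

Derivation:
initial (ε-close {0}): {0,1,2,4,6}
'c' @ 1: {1,2,3,4,6,7}  [accepting]
'a' @ 2: {1,2,3,4,5,6}  [accepting]
'c' @ 3: {1,2,3,4,6,7}  [accepting]
'a' @ 4: {1,2,3,4,5,6}  [accepting]
after full input: {1,2,3,4,5,6}  (accept=1 in)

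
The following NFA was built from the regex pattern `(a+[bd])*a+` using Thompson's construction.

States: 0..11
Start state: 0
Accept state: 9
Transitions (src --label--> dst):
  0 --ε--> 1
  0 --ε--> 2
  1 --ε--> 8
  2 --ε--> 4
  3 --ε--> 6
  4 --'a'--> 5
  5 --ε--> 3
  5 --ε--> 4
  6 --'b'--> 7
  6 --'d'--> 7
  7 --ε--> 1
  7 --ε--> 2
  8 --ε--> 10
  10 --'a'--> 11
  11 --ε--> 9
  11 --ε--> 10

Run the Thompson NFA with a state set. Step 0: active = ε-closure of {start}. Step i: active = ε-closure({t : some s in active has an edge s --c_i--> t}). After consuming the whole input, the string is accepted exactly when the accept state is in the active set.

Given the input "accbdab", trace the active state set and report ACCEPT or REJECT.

Answer: REJECT

Derivation:
initial (ε-close {0}): {0,1,2,4,8,10}
'a' @ 1: {3,4,5,6,9,10,11}  ✓accept
'c' @ 2: {}  — state set empty
rest 'cbdab' ignored (set empty)
final: {}; accept 9 not in set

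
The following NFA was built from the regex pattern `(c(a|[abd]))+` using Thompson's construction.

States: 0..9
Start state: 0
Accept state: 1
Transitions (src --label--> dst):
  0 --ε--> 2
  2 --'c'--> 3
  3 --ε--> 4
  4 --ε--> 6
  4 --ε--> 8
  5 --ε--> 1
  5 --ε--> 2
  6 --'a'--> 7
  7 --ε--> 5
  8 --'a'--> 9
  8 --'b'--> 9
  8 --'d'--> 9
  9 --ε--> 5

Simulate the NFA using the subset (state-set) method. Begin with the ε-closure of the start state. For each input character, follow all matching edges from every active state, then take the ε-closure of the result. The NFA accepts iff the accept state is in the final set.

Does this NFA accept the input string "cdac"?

initial (ε-close {0}): {0,2}
'c' @ 1: {3,4,6,8}
'd' @ 2: {1,2,5,9}  (accept∈set)
'a' @ 3: {}  — state set empty
rest 'c' ignored (set empty)
after full input: {}  (accept=1 not in)

Answer: REJECT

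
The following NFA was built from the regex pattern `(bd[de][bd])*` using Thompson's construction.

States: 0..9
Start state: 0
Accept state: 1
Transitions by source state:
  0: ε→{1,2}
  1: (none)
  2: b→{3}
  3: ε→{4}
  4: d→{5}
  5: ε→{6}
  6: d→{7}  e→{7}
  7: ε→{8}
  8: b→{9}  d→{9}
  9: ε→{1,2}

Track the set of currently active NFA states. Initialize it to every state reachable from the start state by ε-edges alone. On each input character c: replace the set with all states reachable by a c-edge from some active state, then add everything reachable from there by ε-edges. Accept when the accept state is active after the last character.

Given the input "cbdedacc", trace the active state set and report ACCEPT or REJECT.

S₀ = ε-closure({0}) = {0,1,2}
'c' @ 1: {}  — state set empty
rest 'bdedacc' ignored (set empty)
final: {}; accept 1 not in set

Answer: REJECT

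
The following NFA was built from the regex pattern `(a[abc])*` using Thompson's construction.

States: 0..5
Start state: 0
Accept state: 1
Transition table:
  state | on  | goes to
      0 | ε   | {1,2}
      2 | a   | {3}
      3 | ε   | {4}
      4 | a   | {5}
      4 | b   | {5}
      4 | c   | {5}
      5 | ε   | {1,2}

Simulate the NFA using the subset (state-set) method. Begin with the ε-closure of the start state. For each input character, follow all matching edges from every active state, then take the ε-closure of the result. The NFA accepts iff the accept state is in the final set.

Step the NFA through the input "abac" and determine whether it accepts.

S₀ = ε-closure({0}) = {0,1,2}
'a' @ 1: {3,4}
'b' @ 2: {1,2,5}  [accepting]
'a' @ 3: {3,4}
'c' @ 4: {1,2,5}  [accepting]
final: {1,2,5}; accept 1 in set

Answer: ACCEPT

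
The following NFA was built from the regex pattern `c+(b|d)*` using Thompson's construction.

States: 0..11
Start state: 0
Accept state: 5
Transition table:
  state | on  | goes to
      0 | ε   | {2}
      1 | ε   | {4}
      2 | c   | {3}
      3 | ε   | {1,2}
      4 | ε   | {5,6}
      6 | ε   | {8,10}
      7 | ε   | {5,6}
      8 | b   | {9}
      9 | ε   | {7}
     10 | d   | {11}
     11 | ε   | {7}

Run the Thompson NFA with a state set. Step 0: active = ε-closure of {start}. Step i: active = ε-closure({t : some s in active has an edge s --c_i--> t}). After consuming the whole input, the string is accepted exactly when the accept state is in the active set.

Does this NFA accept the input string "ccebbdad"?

initial (ε-close {0}): {0,2}
'c' @ 1: {1,2,3,4,5,6,8,10}  ✓accept
'c' @ 2: {1,2,3,4,5,6,8,10}  ✓accept
'e' @ 3: {}  — state set empty
rest 'bbdad' ignored (set empty)
after full input: {}  (accept=5 not in)

Answer: REJECT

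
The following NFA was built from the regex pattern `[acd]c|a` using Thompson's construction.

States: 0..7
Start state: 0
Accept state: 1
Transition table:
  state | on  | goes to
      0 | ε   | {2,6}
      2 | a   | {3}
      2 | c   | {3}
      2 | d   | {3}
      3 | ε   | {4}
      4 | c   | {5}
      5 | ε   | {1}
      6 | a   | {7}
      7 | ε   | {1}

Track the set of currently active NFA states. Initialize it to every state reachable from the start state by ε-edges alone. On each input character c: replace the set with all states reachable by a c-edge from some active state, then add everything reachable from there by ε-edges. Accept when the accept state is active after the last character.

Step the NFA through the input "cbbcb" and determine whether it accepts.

S₀ = ε-closure({0}) = {0,2,6}
'c' @ 1: {3,4}
'b' @ 2: {}  — no active states
rest 'bcb' ignored (set empty)
final: {}; accept 1 not in set

Answer: REJECT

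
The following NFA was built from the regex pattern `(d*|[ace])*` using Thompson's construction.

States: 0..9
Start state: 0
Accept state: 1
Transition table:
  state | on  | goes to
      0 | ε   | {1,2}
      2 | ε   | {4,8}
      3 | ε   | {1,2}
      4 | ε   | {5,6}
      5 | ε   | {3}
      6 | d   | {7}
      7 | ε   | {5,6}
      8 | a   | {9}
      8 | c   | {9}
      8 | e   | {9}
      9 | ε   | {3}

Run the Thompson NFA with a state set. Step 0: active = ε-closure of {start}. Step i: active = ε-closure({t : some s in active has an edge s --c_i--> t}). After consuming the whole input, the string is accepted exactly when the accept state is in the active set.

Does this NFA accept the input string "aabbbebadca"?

Answer: REJECT

Trace:
S₀ = ε-closure({0}) = {0,1,2,3,4,5,6,8}
'a' @ 1: {1,2,3,4,5,6,8,9}  ✓accept
'a' @ 2: {1,2,3,4,5,6,8,9}  ✓accept
'b' @ 3: {}  — state set empty
rest 'bbebadca' ignored (set empty)
final: {}; accept 1 not in set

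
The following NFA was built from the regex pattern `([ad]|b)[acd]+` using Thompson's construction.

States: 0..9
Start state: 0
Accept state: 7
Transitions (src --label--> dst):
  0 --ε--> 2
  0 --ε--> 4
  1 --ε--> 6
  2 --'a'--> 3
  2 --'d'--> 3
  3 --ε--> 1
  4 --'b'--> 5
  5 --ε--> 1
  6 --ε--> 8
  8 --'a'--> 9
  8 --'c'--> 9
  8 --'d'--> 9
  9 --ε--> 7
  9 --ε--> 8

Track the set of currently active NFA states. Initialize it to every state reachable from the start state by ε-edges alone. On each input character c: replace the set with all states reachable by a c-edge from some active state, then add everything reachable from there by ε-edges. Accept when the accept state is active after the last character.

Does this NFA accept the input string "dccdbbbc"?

start: ε-closure({0}) = {0,2,4}
'd' @ 1: {1,3,6,8}
'c' @ 2: {7,8,9}  ✓accept
'c' @ 3: {7,8,9}  ✓accept
'd' @ 4: {7,8,9}  ✓accept
'b' @ 5: {}  — state set empty
rest 'bbc' ignored (set empty)
end set {} — state 7 not in

Answer: REJECT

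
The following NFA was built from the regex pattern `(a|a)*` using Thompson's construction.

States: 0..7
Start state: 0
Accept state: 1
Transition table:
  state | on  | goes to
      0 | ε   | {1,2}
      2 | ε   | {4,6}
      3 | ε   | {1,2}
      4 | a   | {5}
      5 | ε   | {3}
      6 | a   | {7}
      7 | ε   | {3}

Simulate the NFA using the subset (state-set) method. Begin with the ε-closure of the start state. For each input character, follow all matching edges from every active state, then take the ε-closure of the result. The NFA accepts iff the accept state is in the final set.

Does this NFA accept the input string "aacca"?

initial (ε-close {0}): {0,1,2,4,6}
'a' @ 1: {1,2,3,4,5,6,7}  (accept∈set)
'a' @ 2: {1,2,3,4,5,6,7}  (accept∈set)
'c' @ 3: {}  — state set empty
rest 'ca' ignored (set empty)
after full input: {}  (accept=1 not in)

Answer: REJECT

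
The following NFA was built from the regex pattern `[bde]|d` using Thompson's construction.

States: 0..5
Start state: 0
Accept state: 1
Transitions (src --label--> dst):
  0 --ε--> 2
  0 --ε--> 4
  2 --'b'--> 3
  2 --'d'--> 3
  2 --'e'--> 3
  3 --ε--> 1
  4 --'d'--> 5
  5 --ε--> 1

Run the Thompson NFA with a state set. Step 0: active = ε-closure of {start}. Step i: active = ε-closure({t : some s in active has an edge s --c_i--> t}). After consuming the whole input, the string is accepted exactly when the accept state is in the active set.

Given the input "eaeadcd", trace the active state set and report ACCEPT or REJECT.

initial (ε-close {0}): {0,2,4}
'e' @ 1: {1,3}  [accepting]
'a' @ 2: {}  — no active states
rest 'eadcd' ignored (set empty)
end set {} — state 1 not in

Answer: REJECT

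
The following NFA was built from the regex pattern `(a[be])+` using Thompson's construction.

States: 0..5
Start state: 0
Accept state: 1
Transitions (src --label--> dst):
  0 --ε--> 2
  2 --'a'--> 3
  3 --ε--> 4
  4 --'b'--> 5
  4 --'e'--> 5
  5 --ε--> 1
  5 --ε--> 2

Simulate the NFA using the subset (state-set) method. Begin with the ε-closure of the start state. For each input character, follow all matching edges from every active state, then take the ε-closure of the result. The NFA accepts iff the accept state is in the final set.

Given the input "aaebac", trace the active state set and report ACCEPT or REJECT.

initial (ε-close {0}): {0,2}
'a' @ 1: {3,4}
'a' @ 2: {}  — state set empty
rest 'ebac' ignored (set empty)
end set {} — state 1 not in

Answer: REJECT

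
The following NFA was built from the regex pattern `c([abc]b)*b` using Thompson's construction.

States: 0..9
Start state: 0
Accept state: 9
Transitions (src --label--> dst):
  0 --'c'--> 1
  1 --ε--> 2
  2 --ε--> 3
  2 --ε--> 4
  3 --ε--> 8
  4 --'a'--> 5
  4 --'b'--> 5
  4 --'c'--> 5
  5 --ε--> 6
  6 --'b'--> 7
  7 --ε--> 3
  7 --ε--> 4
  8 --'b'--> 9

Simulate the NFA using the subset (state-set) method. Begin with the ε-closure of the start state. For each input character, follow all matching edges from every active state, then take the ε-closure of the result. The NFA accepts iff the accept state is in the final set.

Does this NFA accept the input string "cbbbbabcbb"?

Answer: ACCEPT

Derivation:
initial (ε-close {0}): {0}
'c' @ 1: {1,2,3,4,8}
'b' @ 2: {5,6,9}  ✓accept
'b' @ 3: {3,4,7,8}
'b' @ 4: {5,6,9}  ✓accept
'b' @ 5: {3,4,7,8}
'a' @ 6: {5,6}
'b' @ 7: {3,4,7,8}
'c' @ 8: {5,6}
'b' @ 9: {3,4,7,8}
'b' @ 10: {5,6,9}  ✓accept
final: {5,6,9}; accept 9 in set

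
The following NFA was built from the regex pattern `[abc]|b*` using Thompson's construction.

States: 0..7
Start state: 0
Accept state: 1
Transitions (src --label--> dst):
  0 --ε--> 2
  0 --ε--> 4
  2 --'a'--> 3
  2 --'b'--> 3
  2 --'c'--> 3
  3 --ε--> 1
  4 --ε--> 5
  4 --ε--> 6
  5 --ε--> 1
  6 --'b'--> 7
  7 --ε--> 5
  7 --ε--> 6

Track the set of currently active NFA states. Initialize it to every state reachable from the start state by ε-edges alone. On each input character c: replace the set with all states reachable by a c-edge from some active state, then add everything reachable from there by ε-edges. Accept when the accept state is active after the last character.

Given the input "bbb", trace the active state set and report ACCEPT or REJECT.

Answer: ACCEPT

Trace:
start: ε-closure({0}) = {0,1,2,4,5,6}
'b' @ 1: {1,3,5,6,7}  [accepting]
'b' @ 2: {1,5,6,7}  [accepting]
'b' @ 3: {1,5,6,7}  [accepting]
after full input: {1,5,6,7}  (accept=1 in)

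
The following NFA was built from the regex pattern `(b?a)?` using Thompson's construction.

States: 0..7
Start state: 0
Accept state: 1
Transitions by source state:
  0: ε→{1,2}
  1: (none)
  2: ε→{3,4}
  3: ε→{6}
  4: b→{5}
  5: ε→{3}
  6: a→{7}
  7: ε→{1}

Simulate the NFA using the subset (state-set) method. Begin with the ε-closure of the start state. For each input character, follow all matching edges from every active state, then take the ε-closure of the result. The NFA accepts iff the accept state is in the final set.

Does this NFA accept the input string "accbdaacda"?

initial (ε-close {0}): {0,1,2,3,4,6}
'a' @ 1: {1,7}  [accepting]
'c' @ 2: {}  — no active states
rest 'cbdaacda' ignored (set empty)
end set {} — state 1 not in

Answer: REJECT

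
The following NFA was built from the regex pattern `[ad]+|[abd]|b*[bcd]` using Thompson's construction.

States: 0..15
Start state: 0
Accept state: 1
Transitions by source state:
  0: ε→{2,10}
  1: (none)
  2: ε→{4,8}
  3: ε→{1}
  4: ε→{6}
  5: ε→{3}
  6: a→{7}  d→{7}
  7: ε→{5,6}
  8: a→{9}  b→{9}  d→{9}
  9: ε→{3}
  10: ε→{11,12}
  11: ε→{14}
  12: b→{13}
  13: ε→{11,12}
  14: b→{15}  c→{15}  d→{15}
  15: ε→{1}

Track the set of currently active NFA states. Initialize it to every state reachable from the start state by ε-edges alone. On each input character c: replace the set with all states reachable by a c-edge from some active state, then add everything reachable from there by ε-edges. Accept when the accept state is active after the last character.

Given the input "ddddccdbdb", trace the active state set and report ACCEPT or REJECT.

start: ε-closure({0}) = {0,2,4,6,8,10,11,12,14}
'd' @ 1: {1,3,5,6,7,9,15}  [accepting]
'd' @ 2: {1,3,5,6,7}  [accepting]
'd' @ 3: {1,3,5,6,7}  [accepting]
'd' @ 4: {1,3,5,6,7}  [accepting]
'c' @ 5: {}  — no active states
rest 'cdbdb' ignored (set empty)
final: {}; accept 1 not in set

Answer: REJECT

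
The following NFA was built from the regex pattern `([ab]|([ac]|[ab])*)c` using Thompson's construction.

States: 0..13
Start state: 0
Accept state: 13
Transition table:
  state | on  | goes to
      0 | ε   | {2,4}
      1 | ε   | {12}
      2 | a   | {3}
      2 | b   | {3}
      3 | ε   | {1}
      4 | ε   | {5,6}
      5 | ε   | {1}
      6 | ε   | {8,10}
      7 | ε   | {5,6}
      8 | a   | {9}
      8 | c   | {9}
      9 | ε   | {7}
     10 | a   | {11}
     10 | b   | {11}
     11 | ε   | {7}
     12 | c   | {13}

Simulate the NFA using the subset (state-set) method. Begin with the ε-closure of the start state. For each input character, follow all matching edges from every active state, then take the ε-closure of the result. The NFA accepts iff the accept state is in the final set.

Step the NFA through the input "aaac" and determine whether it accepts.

initial (ε-close {0}): {0,1,2,4,5,6,8,10,12}
'a' @ 1: {1,3,5,6,7,8,9,10,11,12}
'a' @ 2: {1,5,6,7,8,9,10,11,12}
'a' @ 3: {1,5,6,7,8,9,10,11,12}
'c' @ 4: {1,5,6,7,8,9,10,12,13}  [accepting]
final: {1,5,6,7,8,9,10,12,13}; accept 13 in set

Answer: ACCEPT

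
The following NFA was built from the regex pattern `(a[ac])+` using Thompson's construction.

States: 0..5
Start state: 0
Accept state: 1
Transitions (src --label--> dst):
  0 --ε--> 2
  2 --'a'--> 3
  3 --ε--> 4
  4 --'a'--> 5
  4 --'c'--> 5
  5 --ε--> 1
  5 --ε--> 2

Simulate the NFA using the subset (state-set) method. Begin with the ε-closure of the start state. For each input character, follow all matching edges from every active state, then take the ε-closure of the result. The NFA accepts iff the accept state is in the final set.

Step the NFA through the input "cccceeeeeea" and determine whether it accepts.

S₀ = ε-closure({0}) = {0,2}
'c' @ 1: {}  — state set empty
rest 'ccceeeeeea' ignored (set empty)
end set {} — state 1 not in

Answer: REJECT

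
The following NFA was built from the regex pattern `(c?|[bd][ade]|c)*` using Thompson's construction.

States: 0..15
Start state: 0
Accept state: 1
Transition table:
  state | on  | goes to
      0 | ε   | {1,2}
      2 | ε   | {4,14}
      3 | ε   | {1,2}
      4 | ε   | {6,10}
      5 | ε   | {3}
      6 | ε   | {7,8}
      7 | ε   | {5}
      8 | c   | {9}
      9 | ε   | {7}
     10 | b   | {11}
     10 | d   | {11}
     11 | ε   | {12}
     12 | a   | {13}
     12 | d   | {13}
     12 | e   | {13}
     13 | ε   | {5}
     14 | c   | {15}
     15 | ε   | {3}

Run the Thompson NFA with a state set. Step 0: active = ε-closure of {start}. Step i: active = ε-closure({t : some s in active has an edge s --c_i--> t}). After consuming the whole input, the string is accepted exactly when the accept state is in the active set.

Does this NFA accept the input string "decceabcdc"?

S₀ = ε-closure({0}) = {0,1,2,3,4,5,6,7,8,10,14}
'd' @ 1: {11,12}
'e' @ 2: {1,2,3,4,5,6,7,8,10,13,14}  ✓accept
'c' @ 3: {1,2,3,4,5,6,7,8,9,10,14,15}  ✓accept
'c' @ 4: {1,2,3,4,5,6,7,8,9,10,14,15}  ✓accept
'e' @ 5: {}  — dead — no transitions
rest 'abcdc' ignored (set empty)
end set {} — state 1 not in

Answer: REJECT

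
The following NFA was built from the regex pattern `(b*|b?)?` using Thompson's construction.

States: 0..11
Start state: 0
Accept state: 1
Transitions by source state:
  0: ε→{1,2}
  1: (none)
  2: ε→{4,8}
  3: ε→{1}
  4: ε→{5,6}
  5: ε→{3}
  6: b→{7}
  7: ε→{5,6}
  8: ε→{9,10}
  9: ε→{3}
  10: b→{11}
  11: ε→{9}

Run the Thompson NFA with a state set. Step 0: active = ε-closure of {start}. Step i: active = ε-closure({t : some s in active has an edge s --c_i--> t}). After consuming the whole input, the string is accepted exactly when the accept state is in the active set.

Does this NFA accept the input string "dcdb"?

Answer: REJECT

Derivation:
S₀ = ε-closure({0}) = {0,1,2,3,4,5,6,8,9,10}
'd' @ 1: {}  — no active states
rest 'cdb' ignored (set empty)
final: {}; accept 1 not in set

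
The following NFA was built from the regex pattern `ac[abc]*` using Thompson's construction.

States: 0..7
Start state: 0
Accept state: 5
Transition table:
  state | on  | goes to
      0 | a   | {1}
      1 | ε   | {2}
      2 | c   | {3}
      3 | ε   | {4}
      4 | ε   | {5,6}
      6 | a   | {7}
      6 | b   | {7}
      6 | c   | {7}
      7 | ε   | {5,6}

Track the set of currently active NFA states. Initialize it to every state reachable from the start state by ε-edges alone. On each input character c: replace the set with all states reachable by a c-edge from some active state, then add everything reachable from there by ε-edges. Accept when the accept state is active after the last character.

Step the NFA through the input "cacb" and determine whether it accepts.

start: ε-closure({0}) = {0}
'c' @ 1: {}  — state set empty
rest 'acb' ignored (set empty)
after full input: {}  (accept=5 not in)

Answer: REJECT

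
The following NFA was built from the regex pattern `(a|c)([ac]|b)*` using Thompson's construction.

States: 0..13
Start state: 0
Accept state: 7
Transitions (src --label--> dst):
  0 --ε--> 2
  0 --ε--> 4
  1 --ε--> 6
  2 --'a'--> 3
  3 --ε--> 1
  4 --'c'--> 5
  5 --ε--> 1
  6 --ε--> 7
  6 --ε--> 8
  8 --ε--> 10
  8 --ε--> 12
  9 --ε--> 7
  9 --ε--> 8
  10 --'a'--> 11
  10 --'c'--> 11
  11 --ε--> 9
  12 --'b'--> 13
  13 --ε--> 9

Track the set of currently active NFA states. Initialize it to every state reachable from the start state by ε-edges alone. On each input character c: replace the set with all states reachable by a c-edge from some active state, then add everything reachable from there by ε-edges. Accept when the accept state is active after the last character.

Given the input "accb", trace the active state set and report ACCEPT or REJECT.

Answer: ACCEPT

Trace:
initial (ε-close {0}): {0,2,4}
'a' @ 1: {1,3,6,7,8,10,12}  [accepting]
'c' @ 2: {7,8,9,10,11,12}  [accepting]
'c' @ 3: {7,8,9,10,11,12}  [accepting]
'b' @ 4: {7,8,9,10,12,13}  [accepting]
final: {7,8,9,10,12,13}; accept 7 in set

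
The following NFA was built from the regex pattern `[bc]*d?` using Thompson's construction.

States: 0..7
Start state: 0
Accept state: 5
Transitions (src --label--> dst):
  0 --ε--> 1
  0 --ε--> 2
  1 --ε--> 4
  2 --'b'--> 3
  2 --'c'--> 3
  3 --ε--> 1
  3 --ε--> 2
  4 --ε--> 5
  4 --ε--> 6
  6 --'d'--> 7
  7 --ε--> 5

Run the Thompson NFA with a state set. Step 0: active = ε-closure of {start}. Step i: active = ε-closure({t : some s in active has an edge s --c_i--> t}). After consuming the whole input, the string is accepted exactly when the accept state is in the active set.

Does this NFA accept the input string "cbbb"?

initial (ε-close {0}): {0,1,2,4,5,6}
'c' @ 1: {1,2,3,4,5,6}  ✓accept
'b' @ 2: {1,2,3,4,5,6}  ✓accept
'b' @ 3: {1,2,3,4,5,6}  ✓accept
'b' @ 4: {1,2,3,4,5,6}  ✓accept
end set {1,2,3,4,5,6} — state 5 in

Answer: ACCEPT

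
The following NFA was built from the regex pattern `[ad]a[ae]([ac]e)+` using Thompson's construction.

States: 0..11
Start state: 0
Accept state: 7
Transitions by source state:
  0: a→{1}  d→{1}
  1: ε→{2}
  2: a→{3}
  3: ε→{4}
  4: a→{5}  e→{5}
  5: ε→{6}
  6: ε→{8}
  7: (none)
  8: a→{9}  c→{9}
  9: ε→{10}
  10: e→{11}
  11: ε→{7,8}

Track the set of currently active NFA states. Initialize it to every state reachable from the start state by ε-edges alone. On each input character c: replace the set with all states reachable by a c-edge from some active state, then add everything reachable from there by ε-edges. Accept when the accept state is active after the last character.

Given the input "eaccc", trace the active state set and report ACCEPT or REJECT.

initial (ε-close {0}): {0}
'e' @ 1: {}  — no active states
rest 'accc' ignored (set empty)
after full input: {}  (accept=7 not in)

Answer: REJECT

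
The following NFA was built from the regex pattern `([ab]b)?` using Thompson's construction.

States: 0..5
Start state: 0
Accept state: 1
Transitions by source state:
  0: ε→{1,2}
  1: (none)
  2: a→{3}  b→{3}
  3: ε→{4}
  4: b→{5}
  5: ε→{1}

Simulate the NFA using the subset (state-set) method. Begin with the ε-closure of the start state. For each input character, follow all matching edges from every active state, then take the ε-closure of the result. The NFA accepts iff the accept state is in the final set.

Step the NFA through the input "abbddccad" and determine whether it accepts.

Answer: REJECT

Trace:
S₀ = ε-closure({0}) = {0,1,2}
'a' @ 1: {3,4}
'b' @ 2: {1,5}  [accepting]
'b' @ 3: {}  — state set empty
rest 'ddccad' ignored (set empty)
end set {} — state 1 not in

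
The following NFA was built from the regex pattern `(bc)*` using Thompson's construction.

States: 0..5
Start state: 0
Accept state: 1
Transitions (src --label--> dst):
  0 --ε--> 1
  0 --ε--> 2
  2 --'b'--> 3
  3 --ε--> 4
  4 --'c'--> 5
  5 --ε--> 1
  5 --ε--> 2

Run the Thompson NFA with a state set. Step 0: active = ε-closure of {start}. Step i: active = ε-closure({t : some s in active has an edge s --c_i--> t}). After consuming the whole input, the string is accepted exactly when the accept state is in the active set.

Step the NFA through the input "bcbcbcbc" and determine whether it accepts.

start: ε-closure({0}) = {0,1,2}
'b' @ 1: {3,4}
'c' @ 2: {1,2,5}  [accepting]
'b' @ 3: {3,4}
'c' @ 4: {1,2,5}  [accepting]
'b' @ 5: {3,4}
'c' @ 6: {1,2,5}  [accepting]
'b' @ 7: {3,4}
'c' @ 8: {1,2,5}  [accepting]
end set {1,2,5} — state 1 in

Answer: ACCEPT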